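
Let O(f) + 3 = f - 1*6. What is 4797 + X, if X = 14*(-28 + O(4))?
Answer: 4335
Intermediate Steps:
O(f) = -9 + f (O(f) = -3 + (f - 1*6) = -3 + (f - 6) = -3 + (-6 + f) = -9 + f)
X = -462 (X = 14*(-28 + (-9 + 4)) = 14*(-28 - 5) = 14*(-33) = -462)
4797 + X = 4797 - 462 = 4335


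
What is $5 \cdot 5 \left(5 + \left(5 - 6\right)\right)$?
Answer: $100$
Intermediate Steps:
$5 \cdot 5 \left(5 + \left(5 - 6\right)\right) = 25 \left(5 - 1\right) = 25 \cdot 4 = 100$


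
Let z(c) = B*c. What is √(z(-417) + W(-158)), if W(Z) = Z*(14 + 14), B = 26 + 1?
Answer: I*√15683 ≈ 125.23*I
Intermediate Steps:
B = 27
W(Z) = 28*Z (W(Z) = Z*28 = 28*Z)
z(c) = 27*c
√(z(-417) + W(-158)) = √(27*(-417) + 28*(-158)) = √(-11259 - 4424) = √(-15683) = I*√15683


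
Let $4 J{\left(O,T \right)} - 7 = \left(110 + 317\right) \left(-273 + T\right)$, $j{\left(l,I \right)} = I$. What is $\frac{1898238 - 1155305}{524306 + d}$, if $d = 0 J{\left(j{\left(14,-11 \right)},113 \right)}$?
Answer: $\frac{742933}{524306} \approx 1.417$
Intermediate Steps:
$J{\left(O,T \right)} = -29141 + \frac{427 T}{4}$ ($J{\left(O,T \right)} = \frac{7}{4} + \frac{\left(110 + 317\right) \left(-273 + T\right)}{4} = \frac{7}{4} + \frac{427 \left(-273 + T\right)}{4} = \frac{7}{4} + \frac{-116571 + 427 T}{4} = \frac{7}{4} + \left(- \frac{116571}{4} + \frac{427 T}{4}\right) = -29141 + \frac{427 T}{4}$)
$d = 0$ ($d = 0 \left(-29141 + \frac{427}{4} \cdot 113\right) = 0 \left(-29141 + \frac{48251}{4}\right) = 0 \left(- \frac{68313}{4}\right) = 0$)
$\frac{1898238 - 1155305}{524306 + d} = \frac{1898238 - 1155305}{524306 + 0} = \frac{742933}{524306}$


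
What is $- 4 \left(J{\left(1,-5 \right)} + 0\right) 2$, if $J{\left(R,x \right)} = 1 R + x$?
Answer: $32$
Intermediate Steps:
$J{\left(R,x \right)} = R + x$
$- 4 \left(J{\left(1,-5 \right)} + 0\right) 2 = - 4 \left(\left(1 - 5\right) + 0\right) 2 = - 4 \left(-4 + 0\right) 2 = - 4 \left(\left(-4\right) 2\right) = \left(-4\right) \left(-8\right) = 32$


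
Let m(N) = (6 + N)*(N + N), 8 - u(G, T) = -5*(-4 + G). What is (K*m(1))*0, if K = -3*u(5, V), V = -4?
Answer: 0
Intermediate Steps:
u(G, T) = -12 + 5*G (u(G, T) = 8 - (-5)*(-4 + G) = 8 - (20 - 5*G) = 8 + (-20 + 5*G) = -12 + 5*G)
m(N) = 2*N*(6 + N) (m(N) = (6 + N)*(2*N) = 2*N*(6 + N))
K = -39 (K = -3*(-12 + 5*5) = -3*(-12 + 25) = -3*13 = -39)
(K*m(1))*0 = -78*(6 + 1)*0 = -78*7*0 = -39*14*0 = -546*0 = 0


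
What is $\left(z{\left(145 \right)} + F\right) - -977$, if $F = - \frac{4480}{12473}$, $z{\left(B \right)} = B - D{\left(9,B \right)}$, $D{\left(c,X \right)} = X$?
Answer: $\frac{12181641}{12473} \approx 976.64$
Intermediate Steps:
$z{\left(B \right)} = 0$ ($z{\left(B \right)} = B - B = 0$)
$F = - \frac{4480}{12473}$ ($F = \left(-4480\right) \frac{1}{12473} = - \frac{4480}{12473} \approx -0.35918$)
$\left(z{\left(145 \right)} + F\right) - -977 = \left(0 - \frac{4480}{12473}\right) - -977 = - \frac{4480}{12473} + \left(-49 + 1026\right) = - \frac{4480}{12473} + 977 = \frac{12181641}{12473}$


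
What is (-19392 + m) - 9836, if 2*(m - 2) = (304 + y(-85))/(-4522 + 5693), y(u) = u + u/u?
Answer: -34223536/1171 ≈ -29226.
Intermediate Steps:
y(u) = 1 + u (y(u) = u + 1 = 1 + u)
m = 2452/1171 (m = 2 + ((304 + (1 - 85))/(-4522 + 5693))/2 = 2 + ((304 - 84)/1171)/2 = 2 + (220*(1/1171))/2 = 2 + (1/2)*(220/1171) = 2 + 110/1171 = 2452/1171 ≈ 2.0939)
(-19392 + m) - 9836 = (-19392 + 2452/1171) - 9836 = -22705580/1171 - 9836 = -34223536/1171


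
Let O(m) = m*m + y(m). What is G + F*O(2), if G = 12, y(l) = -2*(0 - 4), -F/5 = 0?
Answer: 12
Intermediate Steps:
F = 0 (F = -5*0 = 0)
y(l) = 8 (y(l) = -2*(-4) = 8)
O(m) = 8 + m² (O(m) = m*m + 8 = m² + 8 = 8 + m²)
G + F*O(2) = 12 + 0*(8 + 2²) = 12 + 0*(8 + 4) = 12 + 0*12 = 12 + 0 = 12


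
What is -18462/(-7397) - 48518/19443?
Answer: 69020/143819871 ≈ 0.00047991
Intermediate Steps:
-18462/(-7397) - 48518/19443 = -18462*(-1/7397) - 48518*1/19443 = 18462/7397 - 48518/19443 = 69020/143819871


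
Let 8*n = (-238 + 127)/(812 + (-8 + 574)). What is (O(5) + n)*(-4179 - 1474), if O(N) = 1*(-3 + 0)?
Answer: 187583499/11024 ≈ 17016.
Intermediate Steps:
O(N) = -3 (O(N) = 1*(-3) = -3)
n = -111/11024 (n = ((-238 + 127)/(812 + (-8 + 574)))/8 = (-111/(812 + 566))/8 = (-111/1378)/8 = (-111*1/1378)/8 = (⅛)*(-111/1378) = -111/11024 ≈ -0.010069)
(O(5) + n)*(-4179 - 1474) = (-3 - 111/11024)*(-4179 - 1474) = -33183/11024*(-5653) = 187583499/11024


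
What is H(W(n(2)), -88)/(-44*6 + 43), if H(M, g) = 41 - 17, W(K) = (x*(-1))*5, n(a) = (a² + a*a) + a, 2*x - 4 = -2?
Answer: -24/221 ≈ -0.10860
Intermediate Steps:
x = 1 (x = 2 + (½)*(-2) = 2 - 1 = 1)
n(a) = a + 2*a² (n(a) = (a² + a²) + a = 2*a² + a = a + 2*a²)
W(K) = -5 (W(K) = (1*(-1))*5 = -1*5 = -5)
H(M, g) = 24
H(W(n(2)), -88)/(-44*6 + 43) = 24/(-44*6 + 43) = 24/(-264 + 43) = 24/(-221) = 24*(-1/221) = -24/221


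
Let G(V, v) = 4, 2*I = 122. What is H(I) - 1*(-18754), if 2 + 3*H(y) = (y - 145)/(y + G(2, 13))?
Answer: 3656816/195 ≈ 18753.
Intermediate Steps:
I = 61 (I = (½)*122 = 61)
H(y) = -⅔ + (-145 + y)/(3*(4 + y)) (H(y) = -⅔ + ((y - 145)/(y + 4))/3 = -⅔ + ((-145 + y)/(4 + y))/3 = -⅔ + (-145 + y)/(3*(4 + y)))
H(I) - 1*(-18754) = (-153 - 1*61)/(3*(4 + 61)) - 1*(-18754) = (⅓)*(-153 - 61)/65 + 18754 = (⅓)*(1/65)*(-214) + 18754 = -214/195 + 18754 = 3656816/195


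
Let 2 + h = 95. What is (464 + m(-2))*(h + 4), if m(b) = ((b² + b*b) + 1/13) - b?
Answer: 597811/13 ≈ 45985.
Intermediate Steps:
h = 93 (h = -2 + 95 = 93)
m(b) = 1/13 - b + 2*b² (m(b) = ((b² + b²) + 1/13) - b = (2*b² + 1/13) - b = (1/13 + 2*b²) - b = 1/13 - b + 2*b²)
(464 + m(-2))*(h + 4) = (464 + (1/13 - 1*(-2) + 2*(-2)²))*(93 + 4) = (464 + (1/13 + 2 + 2*4))*97 = (464 + (1/13 + 2 + 8))*97 = (464 + 131/13)*97 = (6163/13)*97 = 597811/13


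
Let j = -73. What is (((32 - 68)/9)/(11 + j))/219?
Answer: 2/6789 ≈ 0.00029459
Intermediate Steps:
(((32 - 68)/9)/(11 + j))/219 = (((32 - 68)/9)/(11 - 73))/219 = (-36*⅑/(-62))*(1/219) = -4*(-1/62)*(1/219) = (2/31)*(1/219) = 2/6789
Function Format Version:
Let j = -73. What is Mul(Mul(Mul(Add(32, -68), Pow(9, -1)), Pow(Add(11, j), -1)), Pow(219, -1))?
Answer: Rational(2, 6789) ≈ 0.00029459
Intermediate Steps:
Mul(Mul(Mul(Add(32, -68), Pow(9, -1)), Pow(Add(11, j), -1)), Pow(219, -1)) = Mul(Mul(Mul(Add(32, -68), Pow(9, -1)), Pow(Add(11, -73), -1)), Pow(219, -1)) = Mul(Mul(Mul(-36, Rational(1, 9)), Pow(-62, -1)), Rational(1, 219)) = Mul(Mul(-4, Rational(-1, 62)), Rational(1, 219)) = Mul(Rational(2, 31), Rational(1, 219)) = Rational(2, 6789)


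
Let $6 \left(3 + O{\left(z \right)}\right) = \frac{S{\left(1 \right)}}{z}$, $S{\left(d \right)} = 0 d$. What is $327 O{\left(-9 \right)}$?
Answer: $-981$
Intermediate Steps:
$S{\left(d \right)} = 0$
$O{\left(z \right)} = -3$ ($O{\left(z \right)} = -3 + \frac{0 \frac{1}{z}}{6} = -3 + \frac{1}{6} \cdot 0 = -3 + 0 = -3$)
$327 O{\left(-9 \right)} = 327 \left(-3\right) = -981$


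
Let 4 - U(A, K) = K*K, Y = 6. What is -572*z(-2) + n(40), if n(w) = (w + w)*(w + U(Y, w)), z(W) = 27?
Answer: -139924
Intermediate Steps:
U(A, K) = 4 - K**2 (U(A, K) = 4 - K*K = 4 - K**2)
n(w) = 2*w*(4 + w - w**2) (n(w) = (w + w)*(w + (4 - w**2)) = (2*w)*(4 + w - w**2) = 2*w*(4 + w - w**2))
-572*z(-2) + n(40) = -572*27 + 2*40*(4 + 40 - 1*40**2) = -15444 + 2*40*(4 + 40 - 1*1600) = -15444 + 2*40*(4 + 40 - 1600) = -15444 + 2*40*(-1556) = -15444 - 124480 = -139924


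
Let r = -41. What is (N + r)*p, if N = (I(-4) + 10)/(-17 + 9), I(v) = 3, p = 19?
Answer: -6479/8 ≈ -809.88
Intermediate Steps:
N = -13/8 (N = (3 + 10)/(-17 + 9) = 13/(-8) = 13*(-1/8) = -13/8 ≈ -1.6250)
(N + r)*p = (-13/8 - 41)*19 = -341/8*19 = -6479/8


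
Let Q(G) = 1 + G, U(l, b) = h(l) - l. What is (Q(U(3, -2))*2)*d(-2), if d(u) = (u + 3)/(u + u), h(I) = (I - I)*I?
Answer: 1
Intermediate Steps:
h(I) = 0 (h(I) = 0*I = 0)
U(l, b) = -l (U(l, b) = 0 - l = -l)
d(u) = (3 + u)/(2*u) (d(u) = (3 + u)/((2*u)) = (3 + u)*(1/(2*u)) = (3 + u)/(2*u))
(Q(U(3, -2))*2)*d(-2) = ((1 - 1*3)*2)*((1/2)*(3 - 2)/(-2)) = ((1 - 3)*2)*((1/2)*(-1/2)*1) = -2*2*(-1/4) = -4*(-1/4) = 1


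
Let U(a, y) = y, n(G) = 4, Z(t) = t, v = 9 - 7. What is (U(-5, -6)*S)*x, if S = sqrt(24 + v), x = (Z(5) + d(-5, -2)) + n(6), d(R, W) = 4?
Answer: -78*sqrt(26) ≈ -397.72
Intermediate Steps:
v = 2
x = 13 (x = (5 + 4) + 4 = 9 + 4 = 13)
S = sqrt(26) (S = sqrt(24 + 2) = sqrt(26) ≈ 5.0990)
(U(-5, -6)*S)*x = -6*sqrt(26)*13 = -78*sqrt(26)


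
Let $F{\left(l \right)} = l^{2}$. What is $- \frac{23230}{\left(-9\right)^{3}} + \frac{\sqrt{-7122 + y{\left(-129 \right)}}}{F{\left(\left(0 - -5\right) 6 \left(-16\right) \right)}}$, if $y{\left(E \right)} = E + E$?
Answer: $\frac{23230}{729} + \frac{i \sqrt{205}}{38400} \approx 31.866 + 0.00037286 i$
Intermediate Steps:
$y{\left(E \right)} = 2 E$
$- \frac{23230}{\left(-9\right)^{3}} + \frac{\sqrt{-7122 + y{\left(-129 \right)}}}{F{\left(\left(0 - -5\right) 6 \left(-16\right) \right)}} = - \frac{23230}{\left(-9\right)^{3}} + \frac{\sqrt{-7122 + 2 \left(-129\right)}}{\left(\left(0 - -5\right) 6 \left(-16\right)\right)^{2}} = - \frac{23230}{-729} + \frac{\sqrt{-7122 - 258}}{\left(\left(0 + 5\right) 6 \left(-16\right)\right)^{2}} = \left(-23230\right) \left(- \frac{1}{729}\right) + \frac{\sqrt{-7380}}{\left(5 \cdot 6 \left(-16\right)\right)^{2}} = \frac{23230}{729} + \frac{6 i \sqrt{205}}{\left(30 \left(-16\right)\right)^{2}} = \frac{23230}{729} + \frac{6 i \sqrt{205}}{\left(-480\right)^{2}} = \frac{23230}{729} + \frac{6 i \sqrt{205}}{230400} = \frac{23230}{729} + 6 i \sqrt{205} \cdot \frac{1}{230400} = \frac{23230}{729} + \frac{i \sqrt{205}}{38400}$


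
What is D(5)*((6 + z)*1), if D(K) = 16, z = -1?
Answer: 80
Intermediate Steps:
D(5)*((6 + z)*1) = 16*((6 - 1)*1) = 16*(5*1) = 16*5 = 80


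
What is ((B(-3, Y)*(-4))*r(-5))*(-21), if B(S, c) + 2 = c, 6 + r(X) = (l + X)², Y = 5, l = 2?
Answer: 756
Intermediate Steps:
r(X) = -6 + (2 + X)²
B(S, c) = -2 + c
((B(-3, Y)*(-4))*r(-5))*(-21) = (((-2 + 5)*(-4))*(-6 + (2 - 5)²))*(-21) = ((3*(-4))*(-6 + (-3)²))*(-21) = -12*(-6 + 9)*(-21) = -12*3*(-21) = -36*(-21) = 756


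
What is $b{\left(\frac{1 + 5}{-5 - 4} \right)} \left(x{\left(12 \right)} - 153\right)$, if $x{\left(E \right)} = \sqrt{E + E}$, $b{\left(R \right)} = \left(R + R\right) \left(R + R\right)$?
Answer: $-272 + \frac{32 \sqrt{6}}{9} \approx -263.29$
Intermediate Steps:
$b{\left(R \right)} = 4 R^{2}$ ($b{\left(R \right)} = 2 R 2 R = 4 R^{2}$)
$x{\left(E \right)} = \sqrt{2} \sqrt{E}$ ($x{\left(E \right)} = \sqrt{2 E} = \sqrt{2} \sqrt{E}$)
$b{\left(\frac{1 + 5}{-5 - 4} \right)} \left(x{\left(12 \right)} - 153\right) = 4 \left(\frac{1 + 5}{-5 - 4}\right)^{2} \left(\sqrt{2} \sqrt{12} - 153\right) = 4 \left(\frac{6}{-9}\right)^{2} \left(\sqrt{2} \cdot 2 \sqrt{3} - 153\right) = 4 \left(6 \left(- \frac{1}{9}\right)\right)^{2} \left(2 \sqrt{6} - 153\right) = 4 \left(- \frac{2}{3}\right)^{2} \left(-153 + 2 \sqrt{6}\right) = 4 \cdot \frac{4}{9} \left(-153 + 2 \sqrt{6}\right) = \frac{16 \left(-153 + 2 \sqrt{6}\right)}{9} = -272 + \frac{32 \sqrt{6}}{9}$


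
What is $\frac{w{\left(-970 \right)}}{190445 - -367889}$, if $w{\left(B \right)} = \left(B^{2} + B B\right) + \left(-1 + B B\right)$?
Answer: $\frac{2822699}{558334} \approx 5.0556$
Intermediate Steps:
$w{\left(B \right)} = -1 + 3 B^{2}$ ($w{\left(B \right)} = \left(B^{2} + B^{2}\right) + \left(-1 + B^{2}\right) = 2 B^{2} + \left(-1 + B^{2}\right) = -1 + 3 B^{2}$)
$\frac{w{\left(-970 \right)}}{190445 - -367889} = \frac{-1 + 3 \left(-970\right)^{2}}{190445 - -367889} = \frac{-1 + 3 \cdot 940900}{190445 + 367889} = \frac{-1 + 2822700}{558334} = 2822699 \cdot \frac{1}{558334} = \frac{2822699}{558334}$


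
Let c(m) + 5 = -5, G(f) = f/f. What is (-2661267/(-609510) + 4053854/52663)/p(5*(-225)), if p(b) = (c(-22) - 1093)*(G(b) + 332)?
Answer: -290112761729/1309976990180430 ≈ -0.00022146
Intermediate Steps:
G(f) = 1
c(m) = -10 (c(m) = -5 - 5 = -10)
p(b) = -367299 (p(b) = (-10 - 1093)*(1 + 332) = -1103*333 = -367299)
(-2661267/(-609510) + 4053854/52663)/p(5*(-225)) = (-2661267/(-609510) + 4053854/52663)/(-367299) = (-2661267*(-1/609510) + 4053854*(1/52663))*(-1/367299) = (887089/203170 + 4053854/52663)*(-1/367299) = (870338285187/10699541710)*(-1/367299) = -290112761729/1309976990180430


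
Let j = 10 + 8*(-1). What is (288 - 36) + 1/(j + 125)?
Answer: 32005/127 ≈ 252.01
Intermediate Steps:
j = 2 (j = 10 - 8 = 2)
(288 - 36) + 1/(j + 125) = (288 - 36) + 1/(2 + 125) = 252 + 1/127 = 32005/127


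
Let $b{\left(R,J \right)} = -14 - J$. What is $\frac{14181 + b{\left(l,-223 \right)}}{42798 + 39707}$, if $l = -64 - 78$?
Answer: $\frac{2878}{16501} \approx 0.17441$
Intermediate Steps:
$l = -142$ ($l = -64 - 78 = -142$)
$\frac{14181 + b{\left(l,-223 \right)}}{42798 + 39707} = \frac{14181 - -209}{42798 + 39707} = \frac{14181 + \left(-14 + 223\right)}{82505} = \left(14181 + 209\right) \frac{1}{82505} = 14390 \cdot \frac{1}{82505} = \frac{2878}{16501}$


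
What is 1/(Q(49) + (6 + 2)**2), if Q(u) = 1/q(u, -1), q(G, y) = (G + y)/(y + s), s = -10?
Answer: 48/3061 ≈ 0.015681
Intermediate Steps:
q(G, y) = (G + y)/(-10 + y) (q(G, y) = (G + y)/(y - 10) = (G + y)/(-10 + y))
Q(u) = 1/(1/11 - u/11) (Q(u) = 1/((u - 1)/(-10 - 1)) = 1/((-1 + u)/(-11)) = 1/(-(-1 + u)/11) = 1/(1/11 - u/11))
1/(Q(49) + (6 + 2)**2) = 1/(-11/(-1 + 49) + (6 + 2)**2) = 1/(-11/48 + 8**2) = 1/(-11*1/48 + 64) = 1/(-11/48 + 64) = 1/(3061/48) = 48/3061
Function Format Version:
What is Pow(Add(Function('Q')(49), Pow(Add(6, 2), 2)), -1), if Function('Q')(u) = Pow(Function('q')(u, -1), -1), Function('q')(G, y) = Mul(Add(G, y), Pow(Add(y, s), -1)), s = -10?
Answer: Rational(48, 3061) ≈ 0.015681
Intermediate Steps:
Function('q')(G, y) = Mul(Pow(Add(-10, y), -1), Add(G, y)) (Function('q')(G, y) = Mul(Add(G, y), Pow(Add(y, -10), -1)) = Mul(Add(G, y), Pow(Add(-10, y), -1)) = Mul(Pow(Add(-10, y), -1), Add(G, y)))
Function('Q')(u) = Pow(Add(Rational(1, 11), Mul(Rational(-1, 11), u)), -1) (Function('Q')(u) = Pow(Mul(Pow(Add(-10, -1), -1), Add(u, -1)), -1) = Pow(Mul(Pow(-11, -1), Add(-1, u)), -1) = Pow(Mul(Rational(-1, 11), Add(-1, u)), -1) = Pow(Add(Rational(1, 11), Mul(Rational(-1, 11), u)), -1))
Pow(Add(Function('Q')(49), Pow(Add(6, 2), 2)), -1) = Pow(Add(Mul(-11, Pow(Add(-1, 49), -1)), Pow(Add(6, 2), 2)), -1) = Pow(Add(Mul(-11, Pow(48, -1)), Pow(8, 2)), -1) = Pow(Add(Mul(-11, Rational(1, 48)), 64), -1) = Pow(Add(Rational(-11, 48), 64), -1) = Pow(Rational(3061, 48), -1) = Rational(48, 3061)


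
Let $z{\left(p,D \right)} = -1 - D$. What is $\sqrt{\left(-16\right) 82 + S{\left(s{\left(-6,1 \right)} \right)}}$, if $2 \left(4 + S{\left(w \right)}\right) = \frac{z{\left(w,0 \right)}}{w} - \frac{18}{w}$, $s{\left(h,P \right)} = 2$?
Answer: $\frac{3 i \sqrt{587}}{2} \approx 36.342 i$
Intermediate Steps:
$S{\left(w \right)} = -4 - \frac{19}{2 w}$ ($S{\left(w \right)} = -4 + \frac{\frac{-1 - 0}{w} - \frac{18}{w}}{2} = -4 + \frac{\frac{-1 + 0}{w} - \frac{18}{w}}{2} = -4 + \frac{- \frac{1}{w} - \frac{18}{w}}{2} = -4 + \frac{\left(-19\right) \frac{1}{w}}{2} = -4 - \frac{19}{2 w}$)
$\sqrt{\left(-16\right) 82 + S{\left(s{\left(-6,1 \right)} \right)}} = \sqrt{\left(-16\right) 82 - \left(4 + \frac{19}{2 \cdot 2}\right)} = \sqrt{-1312 - \frac{35}{4}} = \sqrt{- \frac{5283}{4}} = \frac{3 i \sqrt{587}}{2}$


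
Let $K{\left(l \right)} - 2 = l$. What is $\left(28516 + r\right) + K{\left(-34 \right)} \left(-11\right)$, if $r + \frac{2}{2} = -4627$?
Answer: $24240$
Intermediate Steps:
$r = -4628$ ($r = -1 - 4627 = -4628$)
$K{\left(l \right)} = 2 + l$
$\left(28516 + r\right) + K{\left(-34 \right)} \left(-11\right) = \left(28516 - 4628\right) + \left(2 - 34\right) \left(-11\right) = 23888 - -352 = 23888 + 352 = 24240$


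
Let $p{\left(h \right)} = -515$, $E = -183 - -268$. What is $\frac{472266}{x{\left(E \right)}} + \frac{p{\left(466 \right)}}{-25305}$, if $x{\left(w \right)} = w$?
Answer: $\frac{2390146981}{430185} \approx 5556.1$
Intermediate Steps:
$E = 85$ ($E = -183 + 268 = 85$)
$\frac{472266}{x{\left(E \right)}} + \frac{p{\left(466 \right)}}{-25305} = \frac{472266}{85} - \frac{515}{-25305} = 472266 \cdot \frac{1}{85} - - \frac{103}{5061} = \frac{472266}{85} + \frac{103}{5061} = \frac{2390146981}{430185}$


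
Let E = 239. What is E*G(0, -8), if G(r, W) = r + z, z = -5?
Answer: -1195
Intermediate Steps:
G(r, W) = -5 + r (G(r, W) = r - 5 = -5 + r)
E*G(0, -8) = 239*(-5 + 0) = 239*(-5) = -1195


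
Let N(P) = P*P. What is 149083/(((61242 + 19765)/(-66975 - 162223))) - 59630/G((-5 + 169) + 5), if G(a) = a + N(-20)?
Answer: -19447290419356/46092983 ≈ -4.2191e+5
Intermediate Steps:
N(P) = P**2
G(a) = 400 + a (G(a) = a + (-20)**2 = a + 400 = 400 + a)
149083/(((61242 + 19765)/(-66975 - 162223))) - 59630/G((-5 + 169) + 5) = 149083/(((61242 + 19765)/(-66975 - 162223))) - 59630/(400 + ((-5 + 169) + 5)) = 149083/((81007/(-229198))) - 59630/(400 + (164 + 5)) = 149083/((81007*(-1/229198))) - 59630/(400 + 169) = 149083/(-81007/229198) - 59630/569 = 149083*(-229198/81007) - 59630*1/569 = -34169525434/81007 - 59630/569 = -19447290419356/46092983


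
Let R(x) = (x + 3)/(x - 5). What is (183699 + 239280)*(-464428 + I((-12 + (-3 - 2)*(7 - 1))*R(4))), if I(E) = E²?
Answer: -159882678168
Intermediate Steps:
R(x) = (3 + x)/(-5 + x)
(183699 + 239280)*(-464428 + I((-12 + (-3 - 2)*(7 - 1))*R(4))) = (183699 + 239280)*(-464428 + ((-12 + (-3 - 2)*(7 - 1))*((3 + 4)/(-5 + 4)))²) = 422979*(-464428 + ((-12 - 5*6)*(7/(-1)))²) = 422979*(-464428 + ((-12 - 30)*(-1*7))²) = 422979*(-464428 + (-42*(-7))²) = 422979*(-464428 + 294²) = 422979*(-464428 + 86436) = 422979*(-377992) = -159882678168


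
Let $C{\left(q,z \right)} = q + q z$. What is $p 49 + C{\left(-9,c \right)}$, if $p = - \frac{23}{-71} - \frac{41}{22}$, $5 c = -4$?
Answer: $- \frac{603283}{7810} \approx -77.245$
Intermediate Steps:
$c = - \frac{4}{5}$ ($c = \frac{1}{5} \left(-4\right) = - \frac{4}{5} \approx -0.8$)
$p = - \frac{2405}{1562}$ ($p = \left(-23\right) \left(- \frac{1}{71}\right) - \frac{41}{22} = \frac{23}{71} - \frac{41}{22} = - \frac{2405}{1562} \approx -1.5397$)
$p 49 + C{\left(-9,c \right)} = \left(- \frac{2405}{1562}\right) 49 - 9 \left(1 - \frac{4}{5}\right) = - \frac{117845}{1562} - \frac{9}{5} = - \frac{603283}{7810}$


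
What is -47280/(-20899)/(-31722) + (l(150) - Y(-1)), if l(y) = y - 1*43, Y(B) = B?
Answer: 11933237524/110493013 ≈ 108.00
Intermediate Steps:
l(y) = -43 + y (l(y) = y - 43 = -43 + y)
-47280/(-20899)/(-31722) + (l(150) - Y(-1)) = -47280/(-20899)/(-31722) + ((-43 + 150) - 1*(-1)) = -47280*(-1/20899)*(-1/31722) + (107 + 1) = (47280/20899)*(-1/31722) + 108 = -7880/110493013 + 108 = 11933237524/110493013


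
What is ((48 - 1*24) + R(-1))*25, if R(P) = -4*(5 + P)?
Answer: 200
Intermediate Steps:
R(P) = -20 - 4*P
((48 - 1*24) + R(-1))*25 = ((48 - 1*24) + (-20 - 4*(-1)))*25 = ((48 - 24) + (-20 + 4))*25 = (24 - 16)*25 = 8*25 = 200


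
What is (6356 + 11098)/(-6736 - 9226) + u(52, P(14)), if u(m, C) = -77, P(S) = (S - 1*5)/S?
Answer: -623264/7981 ≈ -78.094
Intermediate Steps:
P(S) = (-5 + S)/S (P(S) = (S - 5)/S = (-5 + S)/S)
(6356 + 11098)/(-6736 - 9226) + u(52, P(14)) = (6356 + 11098)/(-6736 - 9226) - 77 = 17454/(-15962) - 77 = 17454*(-1/15962) - 77 = -8727/7981 - 77 = -623264/7981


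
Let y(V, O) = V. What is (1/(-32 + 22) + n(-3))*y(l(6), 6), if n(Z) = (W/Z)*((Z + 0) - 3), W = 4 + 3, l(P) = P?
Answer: 417/5 ≈ 83.400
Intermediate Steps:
W = 7
n(Z) = 7*(-3 + Z)/Z (n(Z) = (7/Z)*((Z + 0) - 3) = (7/Z)*(Z - 3) = (7/Z)*(-3 + Z) = 7*(-3 + Z)/Z)
(1/(-32 + 22) + n(-3))*y(l(6), 6) = (1/(-32 + 22) + (7 - 21/(-3)))*6 = (1/(-10) + (7 - 21*(-⅓)))*6 = (-⅒ + (7 + 7))*6 = (-⅒ + 14)*6 = (139/10)*6 = 417/5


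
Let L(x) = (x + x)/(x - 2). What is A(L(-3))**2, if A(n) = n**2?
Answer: 1296/625 ≈ 2.0736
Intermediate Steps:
L(x) = 2*x/(-2 + x) (L(x) = (2*x)/(-2 + x) = 2*x/(-2 + x))
A(L(-3))**2 = ((2*(-3)/(-2 - 3))**2)**2 = ((2*(-3)/(-5))**2)**2 = ((2*(-3)*(-1/5))**2)**2 = ((6/5)**2)**2 = (36/25)**2 = 1296/625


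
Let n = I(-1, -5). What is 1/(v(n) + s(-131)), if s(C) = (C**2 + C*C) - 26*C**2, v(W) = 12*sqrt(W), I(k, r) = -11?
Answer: -17161/7067998170 - I*sqrt(11)/14135996340 ≈ -2.428e-6 - 2.3462e-10*I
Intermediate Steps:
n = -11
s(C) = -24*C**2 (s(C) = (C**2 + C**2) - 26*C**2 = 2*C**2 - 26*C**2 = -24*C**2)
1/(v(n) + s(-131)) = 1/(12*sqrt(-11) - 24*(-131)**2) = 1/(12*(I*sqrt(11)) - 24*17161) = 1/(12*I*sqrt(11) - 411864) = 1/(-411864 + 12*I*sqrt(11))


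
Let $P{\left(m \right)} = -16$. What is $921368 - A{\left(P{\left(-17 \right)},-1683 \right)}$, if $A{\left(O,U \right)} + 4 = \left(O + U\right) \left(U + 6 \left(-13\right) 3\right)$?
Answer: $-2335611$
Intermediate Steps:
$A{\left(O,U \right)} = -4 + \left(-234 + U\right) \left(O + U\right)$ ($A{\left(O,U \right)} = -4 + \left(O + U\right) \left(U + 6 \left(-13\right) 3\right) = -4 + \left(O + U\right) \left(U - 234\right) = -4 + \left(O + U\right) \left(-234 + U\right) = -4 + \left(-234 + U\right) \left(O + U\right)$)
$921368 - A{\left(P{\left(-17 \right)},-1683 \right)} = 921368 - \left(-4 + \left(-1683\right)^{2} - -3744 - -393822 - -26928\right) = 921368 - \left(-4 + 2832489 + 3744 + 393822 + 26928\right) = 921368 - 3256979 = -2335611$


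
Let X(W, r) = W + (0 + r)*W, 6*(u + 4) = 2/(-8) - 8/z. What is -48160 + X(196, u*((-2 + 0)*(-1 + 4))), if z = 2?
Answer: -42427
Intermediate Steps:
u = -113/24 (u = -4 + (2/(-8) - 8/2)/6 = -4 + (2*(-1/8) - 8*1/2)/6 = -4 + (-1/4 - 4)/6 = -4 + (1/6)*(-17/4) = -4 - 17/24 = -113/24 ≈ -4.7083)
X(W, r) = W + W*r (X(W, r) = W + r*W = W + W*r)
-48160 + X(196, u*((-2 + 0)*(-1 + 4))) = -48160 + 196*(1 - 113*(-2 + 0)*(-1 + 4)/24) = -48160 + 196*(1 - (-113)*3/12) = -48160 + 196*(1 - 113/24*(-6)) = -48160 + 196*(1 + 113/4) = -48160 + 196*(117/4) = -48160 + 5733 = -42427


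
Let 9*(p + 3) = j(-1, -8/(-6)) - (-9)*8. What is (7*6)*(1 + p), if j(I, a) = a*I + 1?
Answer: 2254/9 ≈ 250.44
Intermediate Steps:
j(I, a) = 1 + I*a (j(I, a) = I*a + 1 = 1 + I*a)
p = 134/27 (p = -3 + ((1 - (-8)/(-6)) - (-9)*8)/9 = -3 + ((1 - (-8)*(-1)/6) - 1*(-72))/9 = -3 + ((1 - 1*4/3) + 72)/9 = -3 + ((1 - 4/3) + 72)/9 = -3 + (-1/3 + 72)/9 = -3 + (1/9)*(215/3) = -3 + 215/27 = 134/27 ≈ 4.9630)
(7*6)*(1 + p) = (7*6)*(1 + 134/27) = 42*(161/27) = 2254/9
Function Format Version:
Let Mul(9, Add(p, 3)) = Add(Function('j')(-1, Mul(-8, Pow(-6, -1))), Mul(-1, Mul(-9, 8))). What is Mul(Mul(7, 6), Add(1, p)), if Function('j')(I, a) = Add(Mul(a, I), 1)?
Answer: Rational(2254, 9) ≈ 250.44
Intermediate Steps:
Function('j')(I, a) = Add(1, Mul(I, a)) (Function('j')(I, a) = Add(Mul(I, a), 1) = Add(1, Mul(I, a)))
p = Rational(134, 27) (p = Add(-3, Mul(Rational(1, 9), Add(Add(1, Mul(-1, Mul(-8, Pow(-6, -1)))), Mul(-1, Mul(-9, 8))))) = Add(-3, Mul(Rational(1, 9), Add(Add(1, Mul(-1, Mul(-8, Rational(-1, 6)))), Mul(-1, -72)))) = Add(-3, Mul(Rational(1, 9), Add(Add(1, Mul(-1, Rational(4, 3))), 72))) = Add(-3, Mul(Rational(1, 9), Add(Add(1, Rational(-4, 3)), 72))) = Add(-3, Mul(Rational(1, 9), Add(Rational(-1, 3), 72))) = Add(-3, Mul(Rational(1, 9), Rational(215, 3))) = Add(-3, Rational(215, 27)) = Rational(134, 27) ≈ 4.9630)
Mul(Mul(7, 6), Add(1, p)) = Mul(Mul(7, 6), Add(1, Rational(134, 27))) = Mul(42, Rational(161, 27)) = Rational(2254, 9)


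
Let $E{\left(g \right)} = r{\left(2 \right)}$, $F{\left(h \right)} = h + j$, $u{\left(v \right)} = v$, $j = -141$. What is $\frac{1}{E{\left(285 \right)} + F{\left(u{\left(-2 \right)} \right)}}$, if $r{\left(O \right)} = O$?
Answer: $- \frac{1}{141} \approx -0.0070922$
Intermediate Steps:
$F{\left(h \right)} = -141 + h$ ($F{\left(h \right)} = h - 141 = -141 + h$)
$E{\left(g \right)} = 2$
$\frac{1}{E{\left(285 \right)} + F{\left(u{\left(-2 \right)} \right)}} = \frac{1}{2 - 143} = \frac{1}{-141} = - \frac{1}{141}$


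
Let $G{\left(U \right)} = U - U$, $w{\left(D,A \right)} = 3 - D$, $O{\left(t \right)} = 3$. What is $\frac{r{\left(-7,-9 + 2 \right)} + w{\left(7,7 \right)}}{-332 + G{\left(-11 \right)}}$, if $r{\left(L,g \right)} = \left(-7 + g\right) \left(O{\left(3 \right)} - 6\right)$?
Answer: $- \frac{19}{166} \approx -0.11446$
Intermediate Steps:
$r{\left(L,g \right)} = 21 - 3 g$ ($r{\left(L,g \right)} = \left(-7 + g\right) \left(3 - 6\right) = \left(-7 + g\right) \left(-3\right) = 21 - 3 g$)
$G{\left(U \right)} = 0$
$\frac{r{\left(-7,-9 + 2 \right)} + w{\left(7,7 \right)}}{-332 + G{\left(-11 \right)}} = \frac{\left(21 - 3 \left(-9 + 2\right)\right) + \left(3 - 7\right)}{-332 + 0} = \frac{\left(21 - -21\right) + \left(3 - 7\right)}{-332} = \left(\left(21 + 21\right) - 4\right) \left(- \frac{1}{332}\right) = \left(42 - 4\right) \left(- \frac{1}{332}\right) = 38 \left(- \frac{1}{332}\right) = - \frac{19}{166}$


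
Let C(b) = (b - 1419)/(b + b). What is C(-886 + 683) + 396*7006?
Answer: 563199139/203 ≈ 2.7744e+6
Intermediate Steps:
C(b) = (-1419 + b)/(2*b) (C(b) = (-1419 + b)/((2*b)) = (-1419 + b)*(1/(2*b)) = (-1419 + b)/(2*b))
C(-886 + 683) + 396*7006 = (-1419 + (-886 + 683))/(2*(-886 + 683)) + 396*7006 = (½)*(-1419 - 203)/(-203) + 2774376 = (½)*(-1/203)*(-1622) + 2774376 = 811/203 + 2774376 = 563199139/203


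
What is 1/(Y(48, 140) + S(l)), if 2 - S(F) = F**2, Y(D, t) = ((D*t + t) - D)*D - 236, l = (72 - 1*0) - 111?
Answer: 1/325221 ≈ 3.0748e-6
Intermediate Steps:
l = -39 (l = (72 + 0) - 111 = 72 - 111 = -39)
Y(D, t) = -236 + D*(t - D + D*t) (Y(D, t) = ((t + D*t) - D)*D - 236 = (t - D + D*t)*D - 236 = D*(t - D + D*t) - 236 = -236 + D*(t - D + D*t))
S(F) = 2 - F**2
1/(Y(48, 140) + S(l)) = 1/((-236 - 1*48**2 + 48*140 + 140*48**2) + (2 - 1*(-39)**2)) = 1/((-236 - 1*2304 + 6720 + 140*2304) + (2 - 1*1521)) = 1/((-236 - 2304 + 6720 + 322560) + (2 - 1521)) = 1/(326740 - 1519) = 1/325221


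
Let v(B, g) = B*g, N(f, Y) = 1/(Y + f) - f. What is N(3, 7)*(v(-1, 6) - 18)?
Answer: 348/5 ≈ 69.600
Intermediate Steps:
N(3, 7)*(v(-1, 6) - 18) = ((1 - 1*3² - 1*7*3)/(7 + 3))*(-1*6 - 18) = ((1 - 1*9 - 21)/10)*(-6 - 18) = ((1 - 9 - 21)/10)*(-24) = ((⅒)*(-29))*(-24) = -29/10*(-24) = 348/5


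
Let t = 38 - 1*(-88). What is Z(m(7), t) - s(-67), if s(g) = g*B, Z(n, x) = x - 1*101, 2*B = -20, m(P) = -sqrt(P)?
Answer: -645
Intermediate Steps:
B = -10 (B = (1/2)*(-20) = -10)
t = 126 (t = 38 + 88 = 126)
Z(n, x) = -101 + x (Z(n, x) = x - 101 = -101 + x)
s(g) = -10*g (s(g) = g*(-10) = -10*g)
Z(m(7), t) - s(-67) = (-101 + 126) - (-10)*(-67) = 25 - 1*670 = 25 - 670 = -645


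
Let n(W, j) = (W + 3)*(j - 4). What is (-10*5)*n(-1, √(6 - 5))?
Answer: 300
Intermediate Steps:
n(W, j) = (-4 + j)*(3 + W) (n(W, j) = (3 + W)*(-4 + j) = (-4 + j)*(3 + W))
(-10*5)*n(-1, √(6 - 5)) = (-10*5)*(-12 - 4*(-1) + 3*√(6 - 5) - √(6 - 5)) = -50*(-12 + 4 + 3*√1 - √1) = -50*(-12 + 4 + 3*1 - 1*1) = -50*(-12 + 4 + 3 - 1) = -50*(-6) = 300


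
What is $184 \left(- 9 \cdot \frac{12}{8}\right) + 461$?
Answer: $-2023$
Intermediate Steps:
$184 \left(- 9 \cdot \frac{12}{8}\right) + 461 = 184 \left(- 9 \cdot 12 \cdot \frac{1}{8}\right) + 461 = 184 \left(\left(-9\right) \frac{3}{2}\right) + 461 = 184 \left(- \frac{27}{2}\right) + 461 = -2484 + 461 = -2023$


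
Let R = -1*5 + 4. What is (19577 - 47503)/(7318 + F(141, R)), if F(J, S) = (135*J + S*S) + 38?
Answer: -13963/13196 ≈ -1.0581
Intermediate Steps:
R = -1 (R = -5 + 4 = -1)
F(J, S) = 38 + S**2 + 135*J (F(J, S) = (135*J + S**2) + 38 = (S**2 + 135*J) + 38 = 38 + S**2 + 135*J)
(19577 - 47503)/(7318 + F(141, R)) = (19577 - 47503)/(7318 + (38 + (-1)**2 + 135*141)) = -27926/(7318 + (38 + 1 + 19035)) = -27926/(7318 + 19074) = -27926/26392 = -27926*1/26392 = -13963/13196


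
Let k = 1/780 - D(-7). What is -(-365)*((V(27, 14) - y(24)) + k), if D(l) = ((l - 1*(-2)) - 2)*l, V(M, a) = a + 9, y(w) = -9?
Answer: -967907/156 ≈ -6204.5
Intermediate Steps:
V(M, a) = 9 + a
D(l) = l² (D(l) = ((l + 2) - 2)*l = ((2 + l) - 2)*l = l*l = l²)
k = -38219/780 (k = 1/780 - 1*(-7)² = 1/780 - 1*49 = 1/780 - 49 = -38219/780 ≈ -48.999)
-(-365)*((V(27, 14) - y(24)) + k) = -(-365)*(((9 + 14) - 1*(-9)) - 38219/780) = -(-365)*((23 + 9) - 38219/780) = -(-365)*(32 - 38219/780) = -(-365)*(-13259)/780 = -1*967907/156 = -967907/156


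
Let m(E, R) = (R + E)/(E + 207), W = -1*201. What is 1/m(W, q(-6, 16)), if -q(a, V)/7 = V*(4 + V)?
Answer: -6/2441 ≈ -0.0024580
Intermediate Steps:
q(a, V) = -7*V*(4 + V)
W = -201
m(E, R) = (E + R)/(207 + E)
1/m(W, q(-6, 16)) = 1/((-201 - 7*16*(4 + 16))/(207 - 201)) = 1/((-201 - 7*16*20)/6) = 1/((-201 - 2240)/6) = 1/((1/6)*(-2441)) = 1/(-2441/6) = -6/2441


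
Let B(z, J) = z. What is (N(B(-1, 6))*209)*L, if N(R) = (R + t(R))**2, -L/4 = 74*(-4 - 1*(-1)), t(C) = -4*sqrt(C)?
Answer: -2783880 + 1484736*I ≈ -2.7839e+6 + 1.4847e+6*I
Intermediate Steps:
L = 888 (L = -296*(-4 - 1*(-1)) = -296*(-4 + 1) = -296*(-3) = -4*(-222) = 888)
N(R) = (R - 4*sqrt(R))**2
(N(B(-1, 6))*209)*L = ((-1*(-1) + 4*sqrt(-1))**2*209)*888 = ((1 + 4*I)**2*209)*888 = (209*(1 + 4*I)**2)*888 = 185592*(1 + 4*I)**2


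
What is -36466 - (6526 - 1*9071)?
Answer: -33921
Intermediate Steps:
-36466 - (6526 - 1*9071) = -36466 - (6526 - 9071) = -36466 - 1*(-2545) = -36466 + 2545 = -33921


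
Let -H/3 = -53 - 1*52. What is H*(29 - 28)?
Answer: 315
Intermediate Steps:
H = 315 (H = -3*(-53 - 1*52) = -3*(-53 - 52) = -3*(-105) = 315)
H*(29 - 28) = 315*(29 - 28) = 315*1 = 315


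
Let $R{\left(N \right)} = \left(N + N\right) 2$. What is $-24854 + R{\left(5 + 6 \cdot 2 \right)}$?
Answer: $-24786$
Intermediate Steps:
$R{\left(N \right)} = 4 N$ ($R{\left(N \right)} = 2 N 2 = 4 N$)
$-24854 + R{\left(5 + 6 \cdot 2 \right)} = -24854 + 4 \left(5 + 6 \cdot 2\right) = -24854 + 4 \left(5 + 12\right) = -24854 + 4 \cdot 17 = -24854 + 68 = -24786$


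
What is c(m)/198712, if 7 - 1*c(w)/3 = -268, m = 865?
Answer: 825/198712 ≈ 0.0041517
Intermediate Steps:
c(w) = 825 (c(w) = 21 - 3*(-268) = 21 + 804 = 825)
c(m)/198712 = 825/198712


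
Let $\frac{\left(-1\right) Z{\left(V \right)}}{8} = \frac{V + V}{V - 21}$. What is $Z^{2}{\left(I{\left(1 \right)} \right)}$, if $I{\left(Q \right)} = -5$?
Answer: $\frac{1600}{169} \approx 9.4675$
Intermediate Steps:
$Z{\left(V \right)} = - \frac{16 V}{-21 + V}$ ($Z{\left(V \right)} = - 8 \frac{V + V}{V - 21} = - 8 \frac{2 V}{-21 + V} = - \frac{16 V}{-21 + V}$)
$Z^{2}{\left(I{\left(1 \right)} \right)} = \left(\left(-16\right) \left(-5\right) \frac{1}{-21 - 5}\right)^{2} = \left(\left(-16\right) \left(-5\right) \frac{1}{-26}\right)^{2} = \left(\left(-16\right) \left(-5\right) \left(- \frac{1}{26}\right)\right)^{2} = \left(- \frac{40}{13}\right)^{2} = \frac{1600}{169}$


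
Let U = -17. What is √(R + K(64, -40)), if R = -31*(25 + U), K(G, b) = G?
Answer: 2*I*√46 ≈ 13.565*I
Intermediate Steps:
R = -248 (R = -31*(25 - 17) = -31*8 = -248)
√(R + K(64, -40)) = √(-248 + 64) = √(-184) = 2*I*√46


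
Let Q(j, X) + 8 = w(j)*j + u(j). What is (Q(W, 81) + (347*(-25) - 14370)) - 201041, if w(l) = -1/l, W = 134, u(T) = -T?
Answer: -224229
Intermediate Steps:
Q(j, X) = -9 - j (Q(j, X) = -8 + ((-1/j)*j - j) = -8 + (-1 - j) = -9 - j)
(Q(W, 81) + (347*(-25) - 14370)) - 201041 = ((-9 - 1*134) + (347*(-25) - 14370)) - 201041 = ((-9 - 134) + (-8675 - 14370)) - 201041 = (-143 - 23045) - 201041 = -23188 - 201041 = -224229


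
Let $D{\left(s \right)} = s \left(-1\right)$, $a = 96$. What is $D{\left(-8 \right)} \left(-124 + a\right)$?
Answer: $-224$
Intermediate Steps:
$D{\left(s \right)} = - s$
$D{\left(-8 \right)} \left(-124 + a\right) = \left(-1\right) \left(-8\right) \left(-124 + 96\right) = 8 \left(-28\right) = -224$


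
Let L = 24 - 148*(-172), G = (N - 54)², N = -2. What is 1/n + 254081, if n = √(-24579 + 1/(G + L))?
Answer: 254081 - 14*I*√102689488798/703352663 ≈ 2.5408e+5 - 0.0063785*I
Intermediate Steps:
G = 3136 (G = (-2 - 54)² = (-56)² = 3136)
L = 25480 (L = 24 + 25456 = 25480)
n = I*√102689488798/2044 (n = √(-24579 + 1/(3136 + 25480)) = √(-24579 + 1/28616) = √(-703352663/28616) = I*√102689488798/2044 ≈ 156.78*I)
1/n + 254081 = 1/(I*√102689488798/2044) + 254081 = -14*I*√102689488798/703352663 + 254081 = 254081 - 14*I*√102689488798/703352663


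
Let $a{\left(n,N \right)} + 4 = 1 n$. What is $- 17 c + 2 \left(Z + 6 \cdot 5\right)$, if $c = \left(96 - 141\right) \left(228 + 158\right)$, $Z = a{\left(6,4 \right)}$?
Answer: $295354$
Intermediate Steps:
$a{\left(n,N \right)} = -4 + n$ ($a{\left(n,N \right)} = -4 + 1 n = -4 + n$)
$Z = 2$ ($Z = -4 + 6 = 2$)
$c = -17370$ ($c = \left(-45\right) 386 = -17370$)
$- 17 c + 2 \left(Z + 6 \cdot 5\right) = \left(-17\right) \left(-17370\right) + 2 \left(2 + 6 \cdot 5\right) = 295290 + 2 \left(2 + 30\right) = 295290 + 2 \cdot 32 = 295290 + 64 = 295354$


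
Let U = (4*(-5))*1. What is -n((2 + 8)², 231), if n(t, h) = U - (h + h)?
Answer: 482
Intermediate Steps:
U = -20 (U = -20*1 = -20)
n(t, h) = -20 - 2*h (n(t, h) = -20 - (h + h) = -20 - 2*h)
-n((2 + 8)², 231) = -(-20 - 2*231) = -(-20 - 462) = -1*(-482) = 482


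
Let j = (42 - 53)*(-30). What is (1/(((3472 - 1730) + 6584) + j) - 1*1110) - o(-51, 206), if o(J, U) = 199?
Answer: -11330703/8656 ≈ -1309.0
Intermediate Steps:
j = 330 (j = -11*(-30) = 330)
(1/(((3472 - 1730) + 6584) + j) - 1*1110) - o(-51, 206) = (1/(((3472 - 1730) + 6584) + 330) - 1*1110) - 1*199 = (1/((1742 + 6584) + 330) - 1110) - 199 = (1/(8326 + 330) - 1110) - 199 = (1/8656 - 1110) - 199 = -9608159/8656 - 199 = -11330703/8656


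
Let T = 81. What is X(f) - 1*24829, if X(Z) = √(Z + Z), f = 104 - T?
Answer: -24829 + √46 ≈ -24822.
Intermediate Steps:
f = 23 (f = 104 - 1*81 = 104 - 81 = 23)
X(Z) = √2*√Z (X(Z) = √(2*Z) = √2*√Z)
X(f) - 1*24829 = √2*√23 - 1*24829 = √46 - 24829 = -24829 + √46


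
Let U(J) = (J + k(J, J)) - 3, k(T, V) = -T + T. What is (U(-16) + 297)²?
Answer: 77284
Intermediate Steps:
k(T, V) = 0
U(J) = -3 + J (U(J) = (J + 0) - 3 = J - 3 = -3 + J)
(U(-16) + 297)² = ((-3 - 16) + 297)² = (-19 + 297)² = 278² = 77284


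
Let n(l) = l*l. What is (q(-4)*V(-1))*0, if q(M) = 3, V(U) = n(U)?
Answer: 0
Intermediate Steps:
n(l) = l**2
V(U) = U**2
(q(-4)*V(-1))*0 = (3*(-1)**2)*0 = (3*1)*0 = 3*0 = 0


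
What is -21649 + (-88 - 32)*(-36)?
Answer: -17329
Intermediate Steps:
-21649 + (-88 - 32)*(-36) = -21649 - 120*(-36) = -21649 + 4320 = -17329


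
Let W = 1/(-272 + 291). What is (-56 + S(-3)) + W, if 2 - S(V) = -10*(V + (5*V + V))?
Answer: -5015/19 ≈ -263.95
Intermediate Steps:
S(V) = 2 + 70*V (S(V) = 2 - (-10)*(V + (5*V + V)) = 2 - (-10)*(V + 6*V) = 2 - (-10)*7*V = 2 - (-70)*V = 2 + 70*V)
W = 1/19 ≈ 0.052632
(-56 + S(-3)) + W = (-56 + (2 + 70*(-3))) + 1/19 = (-56 + (2 - 210)) + 1/19 = (-56 - 208) + 1/19 = -264 + 1/19 = -5015/19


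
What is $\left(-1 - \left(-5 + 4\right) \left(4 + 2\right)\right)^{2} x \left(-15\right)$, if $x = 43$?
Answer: $-16125$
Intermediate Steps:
$\left(-1 - \left(-5 + 4\right) \left(4 + 2\right)\right)^{2} x \left(-15\right) = \left(-1 - \left(-5 + 4\right) \left(4 + 2\right)\right)^{2} \cdot 43 \left(-15\right) = \left(-1 - \left(-1\right) 6\right)^{2} \cdot 43 \left(-15\right) = \left(-1 - -6\right)^{2} \cdot 43 \left(-15\right) = \left(-1 + 6\right)^{2} \cdot 43 \left(-15\right) = 5^{2} \cdot 43 \left(-15\right) = 25 \cdot 43 \left(-15\right) = 1075 \left(-15\right) = -16125$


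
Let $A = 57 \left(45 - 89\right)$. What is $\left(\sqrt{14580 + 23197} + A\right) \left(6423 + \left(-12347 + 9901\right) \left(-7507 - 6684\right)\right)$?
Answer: $-87071763372 + 34717609 \sqrt{37777} \approx -8.0324 \cdot 10^{10}$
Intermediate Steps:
$A = -2508$ ($A = 57 \left(-44\right) = -2508$)
$\left(\sqrt{14580 + 23197} + A\right) \left(6423 + \left(-12347 + 9901\right) \left(-7507 - 6684\right)\right) = \left(\sqrt{14580 + 23197} - 2508\right) \left(6423 + \left(-12347 + 9901\right) \left(-7507 - 6684\right)\right) = \left(\sqrt{37777} - 2508\right) \left(6423 - -34711186\right) = \left(-2508 + \sqrt{37777}\right) \left(6423 + 34711186\right) = \left(-2508 + \sqrt{37777}\right) 34717609 = -87071763372 + 34717609 \sqrt{37777}$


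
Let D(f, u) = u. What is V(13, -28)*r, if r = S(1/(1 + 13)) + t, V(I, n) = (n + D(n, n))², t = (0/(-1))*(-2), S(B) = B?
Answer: 224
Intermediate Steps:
t = 0 (t = (0*(-1))*(-2) = 0*(-2) = 0)
V(I, n) = 4*n² (V(I, n) = (n + n)² = (2*n)² = 4*n²)
r = 1/14 (r = 1/(1 + 13) + 0 = 1/14 + 0 = 1/14 ≈ 0.071429)
V(13, -28)*r = (4*(-28)²)*(1/14) = (4*784)*(1/14) = 3136*(1/14) = 224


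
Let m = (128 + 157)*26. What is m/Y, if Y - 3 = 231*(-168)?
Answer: -38/199 ≈ -0.19095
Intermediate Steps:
m = 7410 (m = 285*26 = 7410)
Y = -38805 (Y = 3 + 231*(-168) = 3 - 38808 = -38805)
m/Y = 7410/(-38805) = 7410*(-1/38805) = -38/199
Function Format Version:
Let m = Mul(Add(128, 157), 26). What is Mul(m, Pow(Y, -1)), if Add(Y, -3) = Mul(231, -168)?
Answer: Rational(-38, 199) ≈ -0.19095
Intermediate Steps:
m = 7410 (m = Mul(285, 26) = 7410)
Y = -38805 (Y = Add(3, Mul(231, -168)) = Add(3, -38808) = -38805)
Mul(m, Pow(Y, -1)) = Mul(7410, Pow(-38805, -1)) = Mul(7410, Rational(-1, 38805)) = Rational(-38, 199)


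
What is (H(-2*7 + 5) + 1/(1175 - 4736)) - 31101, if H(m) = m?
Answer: -110782711/3561 ≈ -31110.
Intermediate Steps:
(H(-2*7 + 5) + 1/(1175 - 4736)) - 31101 = ((-2*7 + 5) + 1/(1175 - 4736)) - 31101 = ((-14 + 5) + 1/(-3561)) - 31101 = (-9 - 1/3561) - 31101 = -32050/3561 - 31101 = -110782711/3561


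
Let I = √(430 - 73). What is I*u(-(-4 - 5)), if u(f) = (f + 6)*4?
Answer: 60*√357 ≈ 1133.7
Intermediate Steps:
u(f) = 24 + 4*f (u(f) = (6 + f)*4 = 24 + 4*f)
I = √357 ≈ 18.894
I*u(-(-4 - 5)) = √357*(24 + 4*(-(-4 - 5))) = √357*(24 + 4*(-1*(-9))) = √357*(24 + 4*9) = √357*(24 + 36) = √357*60 = 60*√357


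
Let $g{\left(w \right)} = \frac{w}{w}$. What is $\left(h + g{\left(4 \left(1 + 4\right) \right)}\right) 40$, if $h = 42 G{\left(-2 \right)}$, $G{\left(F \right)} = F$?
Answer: $-3320$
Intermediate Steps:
$g{\left(w \right)} = 1$
$h = -84$ ($h = 42 \left(-2\right) = -84$)
$\left(h + g{\left(4 \left(1 + 4\right) \right)}\right) 40 = \left(-84 + 1\right) 40 = \left(-83\right) 40 = -3320$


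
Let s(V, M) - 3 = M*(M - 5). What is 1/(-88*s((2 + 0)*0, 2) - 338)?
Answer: -1/74 ≈ -0.013514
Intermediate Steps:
s(V, M) = 3 + M*(-5 + M) (s(V, M) = 3 + M*(M - 5) = 3 + M*(-5 + M))
1/(-88*s((2 + 0)*0, 2) - 338) = 1/(-88*(3 + 2² - 5*2) - 338) = 1/(-88*(3 + 4 - 10) - 338) = 1/(-88*(-3) - 338) = 1/(264 - 338) = 1/(-74) = -1/74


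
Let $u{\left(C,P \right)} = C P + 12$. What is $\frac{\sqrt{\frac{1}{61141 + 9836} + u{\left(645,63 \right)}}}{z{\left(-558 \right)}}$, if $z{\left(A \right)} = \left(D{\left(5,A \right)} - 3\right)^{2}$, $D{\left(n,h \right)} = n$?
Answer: $\frac{\sqrt{51192198867810}}{141954} \approx 50.403$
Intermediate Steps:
$u{\left(C,P \right)} = 12 + C P$
$z{\left(A \right)} = 4$ ($z{\left(A \right)} = \left(5 - 3\right)^{2} = 2^{2} = 4$)
$\frac{\sqrt{\frac{1}{61141 + 9836} + u{\left(645,63 \right)}}}{z{\left(-558 \right)}} = \frac{\sqrt{\frac{1}{61141 + 9836} + \left(12 + 645 \cdot 63\right)}}{4} = \sqrt{\frac{1}{70977} + \left(12 + 40635\right)} \frac{1}{4} = \sqrt{\frac{1}{70977} + 40647} \cdot \frac{1}{4} = \sqrt{\frac{2885002120}{70977}} \cdot \frac{1}{4} = \frac{2 \sqrt{51192198867810}}{70977} \cdot \frac{1}{4} = \frac{\sqrt{51192198867810}}{141954}$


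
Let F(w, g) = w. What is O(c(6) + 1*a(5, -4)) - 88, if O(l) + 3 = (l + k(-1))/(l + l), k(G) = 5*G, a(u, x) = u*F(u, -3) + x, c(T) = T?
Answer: -2446/27 ≈ -90.593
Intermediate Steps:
a(u, x) = x + u² (a(u, x) = u*u + x = u² + x = x + u²)
O(l) = -3 + (-5 + l)/(2*l) (O(l) = -3 + (l + 5*(-1))/(l + l) = -3 + (l - 5)/((2*l)) = -3 + (-5 + l)*(1/(2*l)) = -3 + (-5 + l)/(2*l))
O(c(6) + 1*a(5, -4)) - 88 = 5*(-1 - (6 + 1*(-4 + 5²)))/(2*(6 + 1*(-4 + 5²))) - 88 = 5*(-1 - (6 + 1*(-4 + 25)))/(2*(6 + 1*(-4 + 25))) - 88 = 5*(-1 - (6 + 1*21))/(2*(6 + 1*21)) - 88 = 5*(-1 - (6 + 21))/(2*(6 + 21)) - 88 = (5/2)*(-1 - 1*27)/27 - 88 = (5/2)*(1/27)*(-1 - 27) - 88 = (5/2)*(1/27)*(-28) - 88 = -70/27 - 88 = -2446/27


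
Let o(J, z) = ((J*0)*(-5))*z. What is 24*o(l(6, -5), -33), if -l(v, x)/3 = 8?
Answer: 0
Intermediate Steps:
l(v, x) = -24 (l(v, x) = -3*8 = -24)
o(J, z) = 0 (o(J, z) = (0*(-5))*z = 0*z = 0)
24*o(l(6, -5), -33) = 24*0 = 0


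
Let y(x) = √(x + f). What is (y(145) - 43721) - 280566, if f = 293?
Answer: -324287 + √438 ≈ -3.2427e+5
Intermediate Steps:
y(x) = √(293 + x) (y(x) = √(x + 293) = √(293 + x))
(y(145) - 43721) - 280566 = (√(293 + 145) - 43721) - 280566 = (√438 - 43721) - 280566 = (-43721 + √438) - 280566 = -324287 + √438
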